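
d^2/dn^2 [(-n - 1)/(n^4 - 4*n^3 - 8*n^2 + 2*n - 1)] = 4*(2*(n + 1)*(2*n^3 - 6*n^2 - 8*n + 1)^2 + (2*n^3 - 6*n^2 - 8*n - (n + 1)*(-3*n^2 + 6*n + 4) + 1)*(-n^4 + 4*n^3 + 8*n^2 - 2*n + 1))/(-n^4 + 4*n^3 + 8*n^2 - 2*n + 1)^3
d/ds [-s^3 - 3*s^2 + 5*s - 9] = -3*s^2 - 6*s + 5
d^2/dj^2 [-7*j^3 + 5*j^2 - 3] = 10 - 42*j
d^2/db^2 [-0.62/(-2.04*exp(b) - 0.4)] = (2.580192*exp(b) - 0.50592)*exp(b)/(2.04*exp(b) + 0.4)^3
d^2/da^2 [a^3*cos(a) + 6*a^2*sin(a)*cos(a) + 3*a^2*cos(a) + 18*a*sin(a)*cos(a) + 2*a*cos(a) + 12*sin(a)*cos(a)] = -a^3*cos(a) - 6*a^2*sin(a) - 12*a^2*sin(2*a) - 3*a^2*cos(a) - 12*a*sin(a) - 36*a*sin(2*a) + 4*a*cos(a) + 24*a*cos(2*a) - 4*sin(a) - 18*sin(2*a) + 6*cos(a) + 36*cos(2*a)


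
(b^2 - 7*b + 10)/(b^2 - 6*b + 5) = (b - 2)/(b - 1)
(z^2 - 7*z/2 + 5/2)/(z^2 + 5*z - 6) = (z - 5/2)/(z + 6)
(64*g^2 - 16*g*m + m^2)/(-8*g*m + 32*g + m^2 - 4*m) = (-8*g + m)/(m - 4)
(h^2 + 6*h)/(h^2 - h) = (h + 6)/(h - 1)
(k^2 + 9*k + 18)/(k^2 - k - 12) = (k + 6)/(k - 4)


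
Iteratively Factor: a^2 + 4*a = (a + 4)*(a)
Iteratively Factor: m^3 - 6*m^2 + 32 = (m - 4)*(m^2 - 2*m - 8) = (m - 4)^2*(m + 2)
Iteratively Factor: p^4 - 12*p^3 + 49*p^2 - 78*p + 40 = (p - 5)*(p^3 - 7*p^2 + 14*p - 8) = (p - 5)*(p - 1)*(p^2 - 6*p + 8) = (p - 5)*(p - 2)*(p - 1)*(p - 4)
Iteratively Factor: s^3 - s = (s - 1)*(s^2 + s) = (s - 1)*(s + 1)*(s)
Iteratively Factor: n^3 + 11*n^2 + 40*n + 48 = (n + 4)*(n^2 + 7*n + 12) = (n + 3)*(n + 4)*(n + 4)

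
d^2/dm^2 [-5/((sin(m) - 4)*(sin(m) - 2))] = 5*(4*sin(m)^4 - 18*sin(m)^3 - 2*sin(m)^2 + 84*sin(m) - 56)/((sin(m) - 4)^3*(sin(m) - 2)^3)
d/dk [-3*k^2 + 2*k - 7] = 2 - 6*k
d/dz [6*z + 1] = 6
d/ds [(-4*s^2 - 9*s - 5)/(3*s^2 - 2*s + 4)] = (35*s^2 - 2*s - 46)/(9*s^4 - 12*s^3 + 28*s^2 - 16*s + 16)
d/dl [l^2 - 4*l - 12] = 2*l - 4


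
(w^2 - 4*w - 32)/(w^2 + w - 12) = (w - 8)/(w - 3)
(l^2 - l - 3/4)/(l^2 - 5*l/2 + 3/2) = (l + 1/2)/(l - 1)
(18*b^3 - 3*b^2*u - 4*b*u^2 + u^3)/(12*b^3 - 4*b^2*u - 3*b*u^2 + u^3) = (-3*b + u)/(-2*b + u)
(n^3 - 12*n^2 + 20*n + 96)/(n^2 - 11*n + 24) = (n^2 - 4*n - 12)/(n - 3)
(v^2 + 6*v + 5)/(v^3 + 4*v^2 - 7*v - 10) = 1/(v - 2)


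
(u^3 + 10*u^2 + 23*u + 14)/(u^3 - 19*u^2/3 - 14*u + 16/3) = 3*(u^2 + 8*u + 7)/(3*u^2 - 25*u + 8)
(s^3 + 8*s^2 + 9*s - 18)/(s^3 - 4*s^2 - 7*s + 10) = (s^2 + 9*s + 18)/(s^2 - 3*s - 10)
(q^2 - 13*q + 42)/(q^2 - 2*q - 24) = (q - 7)/(q + 4)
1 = 1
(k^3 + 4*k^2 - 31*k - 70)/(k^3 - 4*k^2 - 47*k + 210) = (k + 2)/(k - 6)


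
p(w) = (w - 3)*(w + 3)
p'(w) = 2*w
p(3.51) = 3.32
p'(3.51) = 7.02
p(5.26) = 18.67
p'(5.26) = 10.52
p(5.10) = 17.01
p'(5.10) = 10.20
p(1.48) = -6.81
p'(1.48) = 2.96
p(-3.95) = 6.60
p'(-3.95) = -7.90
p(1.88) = -5.47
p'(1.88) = 3.76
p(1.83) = -5.65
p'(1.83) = 3.66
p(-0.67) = -8.55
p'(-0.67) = -1.34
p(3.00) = 0.00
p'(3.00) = 6.00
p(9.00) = 72.00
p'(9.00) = 18.00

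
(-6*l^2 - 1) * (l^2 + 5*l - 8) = -6*l^4 - 30*l^3 + 47*l^2 - 5*l + 8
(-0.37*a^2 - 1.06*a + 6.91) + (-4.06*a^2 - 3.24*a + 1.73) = -4.43*a^2 - 4.3*a + 8.64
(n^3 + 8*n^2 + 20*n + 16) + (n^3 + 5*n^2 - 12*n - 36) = 2*n^3 + 13*n^2 + 8*n - 20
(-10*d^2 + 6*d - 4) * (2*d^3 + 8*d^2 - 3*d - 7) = -20*d^5 - 68*d^4 + 70*d^3 + 20*d^2 - 30*d + 28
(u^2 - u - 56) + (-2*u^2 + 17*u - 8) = -u^2 + 16*u - 64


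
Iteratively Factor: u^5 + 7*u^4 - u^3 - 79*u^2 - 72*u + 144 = (u - 1)*(u^4 + 8*u^3 + 7*u^2 - 72*u - 144) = (u - 1)*(u + 3)*(u^3 + 5*u^2 - 8*u - 48) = (u - 1)*(u + 3)*(u + 4)*(u^2 + u - 12) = (u - 3)*(u - 1)*(u + 3)*(u + 4)*(u + 4)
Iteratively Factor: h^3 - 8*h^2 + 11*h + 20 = (h - 5)*(h^2 - 3*h - 4) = (h - 5)*(h + 1)*(h - 4)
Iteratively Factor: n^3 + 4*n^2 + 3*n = (n + 3)*(n^2 + n) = (n + 1)*(n + 3)*(n)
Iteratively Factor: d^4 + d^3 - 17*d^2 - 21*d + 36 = (d - 1)*(d^3 + 2*d^2 - 15*d - 36) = (d - 4)*(d - 1)*(d^2 + 6*d + 9) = (d - 4)*(d - 1)*(d + 3)*(d + 3)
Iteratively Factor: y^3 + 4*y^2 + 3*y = (y)*(y^2 + 4*y + 3) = y*(y + 1)*(y + 3)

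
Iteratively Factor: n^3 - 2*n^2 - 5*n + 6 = (n - 1)*(n^2 - n - 6) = (n - 1)*(n + 2)*(n - 3)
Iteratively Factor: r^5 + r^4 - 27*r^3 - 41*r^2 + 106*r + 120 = (r + 4)*(r^4 - 3*r^3 - 15*r^2 + 19*r + 30) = (r + 3)*(r + 4)*(r^3 - 6*r^2 + 3*r + 10) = (r - 2)*(r + 3)*(r + 4)*(r^2 - 4*r - 5) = (r - 5)*(r - 2)*(r + 3)*(r + 4)*(r + 1)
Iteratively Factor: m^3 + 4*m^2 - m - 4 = (m + 1)*(m^2 + 3*m - 4) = (m - 1)*(m + 1)*(m + 4)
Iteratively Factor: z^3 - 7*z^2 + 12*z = (z)*(z^2 - 7*z + 12) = z*(z - 4)*(z - 3)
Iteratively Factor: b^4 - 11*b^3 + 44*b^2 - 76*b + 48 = (b - 3)*(b^3 - 8*b^2 + 20*b - 16) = (b - 3)*(b - 2)*(b^2 - 6*b + 8) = (b - 3)*(b - 2)^2*(b - 4)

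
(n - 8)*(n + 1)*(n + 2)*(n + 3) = n^4 - 2*n^3 - 37*n^2 - 82*n - 48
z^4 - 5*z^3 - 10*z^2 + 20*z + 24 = (z - 6)*(z - 2)*(z + 1)*(z + 2)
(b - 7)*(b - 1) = b^2 - 8*b + 7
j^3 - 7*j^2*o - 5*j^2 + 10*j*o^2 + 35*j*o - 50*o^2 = (j - 5)*(j - 5*o)*(j - 2*o)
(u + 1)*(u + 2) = u^2 + 3*u + 2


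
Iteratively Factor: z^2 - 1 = (z - 1)*(z + 1)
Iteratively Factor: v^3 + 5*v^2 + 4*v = (v + 1)*(v^2 + 4*v) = v*(v + 1)*(v + 4)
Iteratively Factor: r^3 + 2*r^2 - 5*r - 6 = (r + 1)*(r^2 + r - 6) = (r - 2)*(r + 1)*(r + 3)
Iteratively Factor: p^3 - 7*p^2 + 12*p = (p - 3)*(p^2 - 4*p) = p*(p - 3)*(p - 4)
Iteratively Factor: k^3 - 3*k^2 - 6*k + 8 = (k - 1)*(k^2 - 2*k - 8) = (k - 1)*(k + 2)*(k - 4)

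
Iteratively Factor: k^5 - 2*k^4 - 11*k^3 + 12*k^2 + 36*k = (k + 2)*(k^4 - 4*k^3 - 3*k^2 + 18*k) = (k - 3)*(k + 2)*(k^3 - k^2 - 6*k) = k*(k - 3)*(k + 2)*(k^2 - k - 6) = k*(k - 3)*(k + 2)^2*(k - 3)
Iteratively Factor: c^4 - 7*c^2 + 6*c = (c + 3)*(c^3 - 3*c^2 + 2*c) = c*(c + 3)*(c^2 - 3*c + 2) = c*(c - 2)*(c + 3)*(c - 1)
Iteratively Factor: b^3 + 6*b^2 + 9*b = (b + 3)*(b^2 + 3*b) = (b + 3)^2*(b)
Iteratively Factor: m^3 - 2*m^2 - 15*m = (m - 5)*(m^2 + 3*m) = (m - 5)*(m + 3)*(m)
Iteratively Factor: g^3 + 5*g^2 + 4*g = (g)*(g^2 + 5*g + 4) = g*(g + 1)*(g + 4)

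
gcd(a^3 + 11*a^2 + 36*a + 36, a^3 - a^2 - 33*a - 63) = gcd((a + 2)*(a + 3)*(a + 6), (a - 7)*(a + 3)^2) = a + 3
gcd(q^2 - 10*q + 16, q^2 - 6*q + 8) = q - 2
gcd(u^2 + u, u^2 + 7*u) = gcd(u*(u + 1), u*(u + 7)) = u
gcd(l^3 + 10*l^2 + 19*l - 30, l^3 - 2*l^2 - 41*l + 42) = l^2 + 5*l - 6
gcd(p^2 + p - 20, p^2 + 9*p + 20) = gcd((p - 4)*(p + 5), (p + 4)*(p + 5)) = p + 5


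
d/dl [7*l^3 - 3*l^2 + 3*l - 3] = 21*l^2 - 6*l + 3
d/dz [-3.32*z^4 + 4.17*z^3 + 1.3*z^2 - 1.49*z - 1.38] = -13.28*z^3 + 12.51*z^2 + 2.6*z - 1.49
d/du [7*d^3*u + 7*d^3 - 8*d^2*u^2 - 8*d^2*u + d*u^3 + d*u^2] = d*(7*d^2 - 16*d*u - 8*d + 3*u^2 + 2*u)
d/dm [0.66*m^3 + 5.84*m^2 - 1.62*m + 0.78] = 1.98*m^2 + 11.68*m - 1.62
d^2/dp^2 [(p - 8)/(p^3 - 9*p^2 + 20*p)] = 2*(3*p^5 - 75*p^4 + 637*p^3 - 2424*p^2 + 4320*p - 3200)/(p^3*(p^6 - 27*p^5 + 303*p^4 - 1809*p^3 + 6060*p^2 - 10800*p + 8000))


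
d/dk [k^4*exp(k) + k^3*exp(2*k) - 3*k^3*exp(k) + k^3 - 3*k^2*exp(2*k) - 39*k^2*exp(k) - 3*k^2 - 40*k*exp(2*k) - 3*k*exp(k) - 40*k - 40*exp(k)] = k^4*exp(k) + 2*k^3*exp(2*k) + k^3*exp(k) - 3*k^2*exp(2*k) - 48*k^2*exp(k) + 3*k^2 - 86*k*exp(2*k) - 81*k*exp(k) - 6*k - 40*exp(2*k) - 43*exp(k) - 40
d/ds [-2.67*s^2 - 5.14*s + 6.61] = -5.34*s - 5.14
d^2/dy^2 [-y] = 0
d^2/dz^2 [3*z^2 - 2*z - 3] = 6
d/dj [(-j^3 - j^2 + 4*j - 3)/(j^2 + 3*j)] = (-j^4 - 6*j^3 - 7*j^2 + 6*j + 9)/(j^2*(j^2 + 6*j + 9))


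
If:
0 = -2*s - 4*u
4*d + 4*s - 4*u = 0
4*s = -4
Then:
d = 3/2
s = -1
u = 1/2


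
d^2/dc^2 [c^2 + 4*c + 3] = 2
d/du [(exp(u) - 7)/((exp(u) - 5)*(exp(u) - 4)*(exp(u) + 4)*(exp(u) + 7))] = 3*(-exp(4*u) + 8*exp(3*u) + 31*exp(2*u) - 238*exp(u) + 112)*exp(u)/(exp(8*u) + 4*exp(7*u) - 98*exp(6*u) - 268*exp(5*u) + 3593*exp(4*u) + 5504*exp(3*u) - 56096*exp(2*u) - 35840*exp(u) + 313600)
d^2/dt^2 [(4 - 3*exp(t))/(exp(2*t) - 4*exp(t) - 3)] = (-3*exp(4*t) + 4*exp(3*t) - 102*exp(2*t) + 148*exp(t) - 75)*exp(t)/(exp(6*t) - 12*exp(5*t) + 39*exp(4*t) + 8*exp(3*t) - 117*exp(2*t) - 108*exp(t) - 27)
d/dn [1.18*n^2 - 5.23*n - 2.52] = 2.36*n - 5.23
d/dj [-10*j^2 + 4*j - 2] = 4 - 20*j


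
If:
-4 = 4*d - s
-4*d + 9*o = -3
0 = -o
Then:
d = 3/4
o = 0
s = 7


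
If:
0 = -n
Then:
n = 0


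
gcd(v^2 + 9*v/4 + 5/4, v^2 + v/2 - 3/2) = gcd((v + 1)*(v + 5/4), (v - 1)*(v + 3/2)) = 1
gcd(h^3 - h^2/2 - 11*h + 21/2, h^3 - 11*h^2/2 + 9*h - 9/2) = h^2 - 4*h + 3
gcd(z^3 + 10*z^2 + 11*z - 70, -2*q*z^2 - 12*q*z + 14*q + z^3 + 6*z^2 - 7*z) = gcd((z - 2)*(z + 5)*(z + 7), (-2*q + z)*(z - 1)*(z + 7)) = z + 7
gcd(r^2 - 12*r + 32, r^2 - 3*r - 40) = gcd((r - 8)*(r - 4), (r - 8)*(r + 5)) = r - 8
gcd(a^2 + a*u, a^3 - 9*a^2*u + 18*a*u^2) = a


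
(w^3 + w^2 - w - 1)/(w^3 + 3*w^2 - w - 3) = (w + 1)/(w + 3)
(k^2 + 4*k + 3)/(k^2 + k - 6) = (k + 1)/(k - 2)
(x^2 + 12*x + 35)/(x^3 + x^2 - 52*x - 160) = (x + 7)/(x^2 - 4*x - 32)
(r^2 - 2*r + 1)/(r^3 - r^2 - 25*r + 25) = (r - 1)/(r^2 - 25)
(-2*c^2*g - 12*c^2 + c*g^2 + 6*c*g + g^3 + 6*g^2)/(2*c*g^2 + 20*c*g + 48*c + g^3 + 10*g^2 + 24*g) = (-c + g)/(g + 4)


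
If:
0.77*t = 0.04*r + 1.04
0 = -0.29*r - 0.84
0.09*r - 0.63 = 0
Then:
No Solution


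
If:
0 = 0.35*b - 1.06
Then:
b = 3.03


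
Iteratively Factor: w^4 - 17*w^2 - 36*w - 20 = (w + 1)*(w^3 - w^2 - 16*w - 20) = (w - 5)*(w + 1)*(w^2 + 4*w + 4) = (w - 5)*(w + 1)*(w + 2)*(w + 2)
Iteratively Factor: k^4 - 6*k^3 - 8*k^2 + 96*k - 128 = (k + 4)*(k^3 - 10*k^2 + 32*k - 32) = (k - 2)*(k + 4)*(k^2 - 8*k + 16) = (k - 4)*(k - 2)*(k + 4)*(k - 4)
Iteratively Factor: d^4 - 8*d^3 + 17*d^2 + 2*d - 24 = (d - 3)*(d^3 - 5*d^2 + 2*d + 8) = (d - 3)*(d - 2)*(d^2 - 3*d - 4) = (d - 4)*(d - 3)*(d - 2)*(d + 1)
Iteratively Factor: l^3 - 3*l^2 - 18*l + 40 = (l + 4)*(l^2 - 7*l + 10) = (l - 5)*(l + 4)*(l - 2)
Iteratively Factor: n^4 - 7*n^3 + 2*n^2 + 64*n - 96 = (n - 4)*(n^3 - 3*n^2 - 10*n + 24) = (n - 4)^2*(n^2 + n - 6) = (n - 4)^2*(n + 3)*(n - 2)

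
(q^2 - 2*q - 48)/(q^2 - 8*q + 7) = (q^2 - 2*q - 48)/(q^2 - 8*q + 7)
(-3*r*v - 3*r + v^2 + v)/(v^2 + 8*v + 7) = (-3*r + v)/(v + 7)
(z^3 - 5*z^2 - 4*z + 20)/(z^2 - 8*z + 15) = (z^2 - 4)/(z - 3)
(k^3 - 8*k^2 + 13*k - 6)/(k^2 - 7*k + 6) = k - 1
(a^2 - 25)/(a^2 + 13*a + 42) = (a^2 - 25)/(a^2 + 13*a + 42)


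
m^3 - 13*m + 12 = (m - 3)*(m - 1)*(m + 4)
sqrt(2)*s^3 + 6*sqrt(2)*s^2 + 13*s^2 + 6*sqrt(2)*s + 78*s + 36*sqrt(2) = (s + 6)*(s + 6*sqrt(2))*(sqrt(2)*s + 1)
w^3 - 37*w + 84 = (w - 4)*(w - 3)*(w + 7)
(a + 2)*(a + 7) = a^2 + 9*a + 14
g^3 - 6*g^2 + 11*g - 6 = (g - 3)*(g - 2)*(g - 1)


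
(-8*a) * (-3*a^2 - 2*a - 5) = 24*a^3 + 16*a^2 + 40*a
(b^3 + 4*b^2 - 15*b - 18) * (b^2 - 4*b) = b^5 - 31*b^3 + 42*b^2 + 72*b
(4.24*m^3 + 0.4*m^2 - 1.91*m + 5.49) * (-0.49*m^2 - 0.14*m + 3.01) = -2.0776*m^5 - 0.7896*m^4 + 13.6423*m^3 - 1.2187*m^2 - 6.5177*m + 16.5249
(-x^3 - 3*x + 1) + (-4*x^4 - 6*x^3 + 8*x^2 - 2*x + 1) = -4*x^4 - 7*x^3 + 8*x^2 - 5*x + 2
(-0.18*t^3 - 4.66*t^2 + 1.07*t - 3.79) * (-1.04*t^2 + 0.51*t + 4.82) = 0.1872*t^5 + 4.7546*t^4 - 4.357*t^3 - 17.9739*t^2 + 3.2245*t - 18.2678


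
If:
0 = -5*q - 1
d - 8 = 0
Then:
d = 8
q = -1/5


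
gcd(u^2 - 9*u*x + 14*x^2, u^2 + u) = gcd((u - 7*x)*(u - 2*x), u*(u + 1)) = 1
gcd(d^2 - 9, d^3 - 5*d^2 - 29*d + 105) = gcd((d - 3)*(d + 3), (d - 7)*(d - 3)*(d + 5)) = d - 3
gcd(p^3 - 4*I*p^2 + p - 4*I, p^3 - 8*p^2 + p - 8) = p^2 + 1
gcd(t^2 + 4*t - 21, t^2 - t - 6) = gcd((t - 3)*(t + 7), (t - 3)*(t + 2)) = t - 3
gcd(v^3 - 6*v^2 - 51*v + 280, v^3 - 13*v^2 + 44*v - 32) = v - 8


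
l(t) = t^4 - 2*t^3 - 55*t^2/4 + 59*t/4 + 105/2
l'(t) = 4*t^3 - 6*t^2 - 55*t/2 + 59/4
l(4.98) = 153.00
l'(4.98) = 223.02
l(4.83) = 121.85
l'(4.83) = 192.67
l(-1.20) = 20.53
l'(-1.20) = 32.20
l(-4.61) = 339.88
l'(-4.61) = -377.88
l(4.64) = 88.64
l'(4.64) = 157.56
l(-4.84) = 434.53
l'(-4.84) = -446.22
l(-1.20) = 20.53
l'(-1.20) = 32.20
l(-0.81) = 33.02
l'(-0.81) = 30.96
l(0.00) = 52.50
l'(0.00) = 14.75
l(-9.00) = 6825.00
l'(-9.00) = -3139.75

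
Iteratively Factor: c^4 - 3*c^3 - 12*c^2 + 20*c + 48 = (c + 2)*(c^3 - 5*c^2 - 2*c + 24) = (c - 4)*(c + 2)*(c^2 - c - 6) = (c - 4)*(c - 3)*(c + 2)*(c + 2)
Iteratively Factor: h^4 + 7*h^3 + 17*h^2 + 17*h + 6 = (h + 3)*(h^3 + 4*h^2 + 5*h + 2) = (h + 1)*(h + 3)*(h^2 + 3*h + 2) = (h + 1)^2*(h + 3)*(h + 2)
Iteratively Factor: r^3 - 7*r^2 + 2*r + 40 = (r + 2)*(r^2 - 9*r + 20) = (r - 4)*(r + 2)*(r - 5)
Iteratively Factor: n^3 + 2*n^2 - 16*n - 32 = (n + 4)*(n^2 - 2*n - 8) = (n + 2)*(n + 4)*(n - 4)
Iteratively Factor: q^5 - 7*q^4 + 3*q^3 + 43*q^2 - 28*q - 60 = (q - 2)*(q^4 - 5*q^3 - 7*q^2 + 29*q + 30) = (q - 3)*(q - 2)*(q^3 - 2*q^2 - 13*q - 10) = (q - 3)*(q - 2)*(q + 2)*(q^2 - 4*q - 5) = (q - 5)*(q - 3)*(q - 2)*(q + 2)*(q + 1)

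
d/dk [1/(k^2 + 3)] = -2*k/(k^2 + 3)^2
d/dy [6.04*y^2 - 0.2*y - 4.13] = 12.08*y - 0.2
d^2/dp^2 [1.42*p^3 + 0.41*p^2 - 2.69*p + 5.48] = 8.52*p + 0.82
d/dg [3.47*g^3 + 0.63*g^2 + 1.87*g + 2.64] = 10.41*g^2 + 1.26*g + 1.87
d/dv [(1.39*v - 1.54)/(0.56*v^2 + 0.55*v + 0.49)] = (-0.7784*v^2 + 1.7248*v + 1.5281)/(0.3136*v^4 + 0.616*v^3 + 0.8513*v^2 + 0.539*v + 0.2401)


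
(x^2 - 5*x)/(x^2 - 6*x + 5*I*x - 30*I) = x*(x - 5)/(x^2 + x*(-6 + 5*I) - 30*I)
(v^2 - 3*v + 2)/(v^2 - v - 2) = (v - 1)/(v + 1)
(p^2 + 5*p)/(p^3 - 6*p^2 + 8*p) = (p + 5)/(p^2 - 6*p + 8)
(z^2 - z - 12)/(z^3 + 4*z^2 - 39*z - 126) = (z - 4)/(z^2 + z - 42)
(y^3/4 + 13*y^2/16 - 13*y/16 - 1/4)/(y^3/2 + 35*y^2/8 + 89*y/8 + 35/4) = (4*y^3 + 13*y^2 - 13*y - 4)/(2*(4*y^3 + 35*y^2 + 89*y + 70))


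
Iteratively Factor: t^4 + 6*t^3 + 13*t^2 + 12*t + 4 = (t + 1)*(t^3 + 5*t^2 + 8*t + 4) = (t + 1)*(t + 2)*(t^2 + 3*t + 2) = (t + 1)^2*(t + 2)*(t + 2)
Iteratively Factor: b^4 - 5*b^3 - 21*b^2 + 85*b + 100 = (b - 5)*(b^3 - 21*b - 20) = (b - 5)*(b + 1)*(b^2 - b - 20) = (b - 5)^2*(b + 1)*(b + 4)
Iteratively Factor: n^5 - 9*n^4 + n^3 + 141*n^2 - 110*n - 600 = (n - 5)*(n^4 - 4*n^3 - 19*n^2 + 46*n + 120) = (n - 5)*(n + 2)*(n^3 - 6*n^2 - 7*n + 60) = (n - 5)^2*(n + 2)*(n^2 - n - 12) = (n - 5)^2*(n - 4)*(n + 2)*(n + 3)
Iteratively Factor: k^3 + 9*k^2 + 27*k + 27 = (k + 3)*(k^2 + 6*k + 9) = (k + 3)^2*(k + 3)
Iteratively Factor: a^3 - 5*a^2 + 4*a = (a)*(a^2 - 5*a + 4) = a*(a - 1)*(a - 4)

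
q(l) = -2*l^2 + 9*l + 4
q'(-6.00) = 33.00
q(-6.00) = -122.00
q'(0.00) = 9.00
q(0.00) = 4.00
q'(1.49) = 3.04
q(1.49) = 12.97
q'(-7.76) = 40.04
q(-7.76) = -186.28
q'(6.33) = -16.32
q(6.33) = -19.17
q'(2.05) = 0.80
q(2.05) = 14.04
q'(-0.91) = 12.64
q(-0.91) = -5.85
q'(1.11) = 4.56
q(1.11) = 11.53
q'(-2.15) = 17.60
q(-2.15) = -24.60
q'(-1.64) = 15.56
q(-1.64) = -16.14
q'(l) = 9 - 4*l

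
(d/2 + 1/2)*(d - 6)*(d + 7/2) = d^3/2 - 3*d^2/4 - 47*d/4 - 21/2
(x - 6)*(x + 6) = x^2 - 36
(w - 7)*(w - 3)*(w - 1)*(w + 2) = w^4 - 9*w^3 + 9*w^2 + 41*w - 42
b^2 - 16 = (b - 4)*(b + 4)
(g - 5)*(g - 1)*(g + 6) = g^3 - 31*g + 30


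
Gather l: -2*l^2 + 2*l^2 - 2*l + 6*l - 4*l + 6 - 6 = 0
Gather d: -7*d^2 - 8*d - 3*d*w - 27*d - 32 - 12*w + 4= -7*d^2 + d*(-3*w - 35) - 12*w - 28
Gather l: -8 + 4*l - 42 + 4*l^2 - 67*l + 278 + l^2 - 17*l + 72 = 5*l^2 - 80*l + 300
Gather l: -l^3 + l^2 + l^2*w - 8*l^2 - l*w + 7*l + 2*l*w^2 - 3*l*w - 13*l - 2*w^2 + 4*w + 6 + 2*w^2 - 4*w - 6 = -l^3 + l^2*(w - 7) + l*(2*w^2 - 4*w - 6)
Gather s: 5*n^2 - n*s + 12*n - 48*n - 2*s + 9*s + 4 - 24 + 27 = 5*n^2 - 36*n + s*(7 - n) + 7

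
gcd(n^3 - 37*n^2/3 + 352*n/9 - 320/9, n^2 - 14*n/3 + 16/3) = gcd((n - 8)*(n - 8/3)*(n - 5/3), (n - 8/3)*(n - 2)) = n - 8/3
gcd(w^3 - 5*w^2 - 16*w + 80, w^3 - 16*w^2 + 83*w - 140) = w^2 - 9*w + 20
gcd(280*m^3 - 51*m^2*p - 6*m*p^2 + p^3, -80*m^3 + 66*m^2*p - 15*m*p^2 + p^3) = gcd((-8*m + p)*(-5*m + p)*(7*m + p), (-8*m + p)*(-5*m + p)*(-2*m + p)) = 40*m^2 - 13*m*p + p^2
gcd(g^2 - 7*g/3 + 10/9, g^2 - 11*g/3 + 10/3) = g - 5/3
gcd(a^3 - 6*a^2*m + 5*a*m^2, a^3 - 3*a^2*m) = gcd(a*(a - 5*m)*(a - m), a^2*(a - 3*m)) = a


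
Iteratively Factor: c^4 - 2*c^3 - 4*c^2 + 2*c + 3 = (c + 1)*(c^3 - 3*c^2 - c + 3) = (c - 1)*(c + 1)*(c^2 - 2*c - 3) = (c - 3)*(c - 1)*(c + 1)*(c + 1)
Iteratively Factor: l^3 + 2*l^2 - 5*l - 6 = (l + 3)*(l^2 - l - 2) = (l - 2)*(l + 3)*(l + 1)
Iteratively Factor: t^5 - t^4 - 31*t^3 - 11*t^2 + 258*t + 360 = (t - 5)*(t^4 + 4*t^3 - 11*t^2 - 66*t - 72) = (t - 5)*(t + 2)*(t^3 + 2*t^2 - 15*t - 36) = (t - 5)*(t + 2)*(t + 3)*(t^2 - t - 12) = (t - 5)*(t + 2)*(t + 3)^2*(t - 4)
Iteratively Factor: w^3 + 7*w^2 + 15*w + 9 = (w + 1)*(w^2 + 6*w + 9) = (w + 1)*(w + 3)*(w + 3)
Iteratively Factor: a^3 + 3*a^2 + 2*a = (a + 2)*(a^2 + a) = (a + 1)*(a + 2)*(a)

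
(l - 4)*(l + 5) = l^2 + l - 20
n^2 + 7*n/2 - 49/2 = (n - 7/2)*(n + 7)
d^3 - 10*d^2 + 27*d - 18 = (d - 6)*(d - 3)*(d - 1)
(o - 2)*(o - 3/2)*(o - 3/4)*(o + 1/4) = o^4 - 4*o^3 + 73*o^2/16 - 27*o/32 - 9/16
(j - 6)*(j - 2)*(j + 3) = j^3 - 5*j^2 - 12*j + 36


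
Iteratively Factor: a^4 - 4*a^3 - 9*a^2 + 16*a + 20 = (a - 2)*(a^3 - 2*a^2 - 13*a - 10) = (a - 2)*(a + 2)*(a^2 - 4*a - 5) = (a - 2)*(a + 1)*(a + 2)*(a - 5)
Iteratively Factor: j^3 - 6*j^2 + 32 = (j + 2)*(j^2 - 8*j + 16) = (j - 4)*(j + 2)*(j - 4)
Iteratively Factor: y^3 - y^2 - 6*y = (y)*(y^2 - y - 6) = y*(y - 3)*(y + 2)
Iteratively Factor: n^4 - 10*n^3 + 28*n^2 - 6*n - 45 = (n - 3)*(n^3 - 7*n^2 + 7*n + 15) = (n - 5)*(n - 3)*(n^2 - 2*n - 3) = (n - 5)*(n - 3)*(n + 1)*(n - 3)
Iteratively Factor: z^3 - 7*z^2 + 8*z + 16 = (z - 4)*(z^2 - 3*z - 4) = (z - 4)*(z + 1)*(z - 4)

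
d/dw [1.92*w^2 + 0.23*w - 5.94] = 3.84*w + 0.23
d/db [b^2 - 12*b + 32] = 2*b - 12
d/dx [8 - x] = -1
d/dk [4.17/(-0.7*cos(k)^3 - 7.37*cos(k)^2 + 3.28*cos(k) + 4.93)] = (-8.757*cos(k)^2 - 61.4658*cos(k) + 13.6776)*sin(k)/(0.7*cos(k)^3 + 7.37*cos(k)^2 - 3.28*cos(k) - 4.93)^2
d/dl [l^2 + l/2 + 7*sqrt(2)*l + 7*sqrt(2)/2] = 2*l + 1/2 + 7*sqrt(2)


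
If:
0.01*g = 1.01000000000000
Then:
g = 101.00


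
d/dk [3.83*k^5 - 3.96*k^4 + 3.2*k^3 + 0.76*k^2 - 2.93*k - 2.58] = 19.15*k^4 - 15.84*k^3 + 9.6*k^2 + 1.52*k - 2.93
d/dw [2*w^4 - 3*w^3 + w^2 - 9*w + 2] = 8*w^3 - 9*w^2 + 2*w - 9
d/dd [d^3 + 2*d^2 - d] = 3*d^2 + 4*d - 1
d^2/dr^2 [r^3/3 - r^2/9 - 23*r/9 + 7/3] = 2*r - 2/9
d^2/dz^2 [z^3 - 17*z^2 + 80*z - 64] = 6*z - 34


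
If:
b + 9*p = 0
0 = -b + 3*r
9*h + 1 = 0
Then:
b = 3*r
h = -1/9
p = -r/3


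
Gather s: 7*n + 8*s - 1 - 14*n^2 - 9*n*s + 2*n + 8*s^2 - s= -14*n^2 + 9*n + 8*s^2 + s*(7 - 9*n) - 1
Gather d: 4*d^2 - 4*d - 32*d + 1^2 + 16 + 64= 4*d^2 - 36*d + 81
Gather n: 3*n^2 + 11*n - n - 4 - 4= 3*n^2 + 10*n - 8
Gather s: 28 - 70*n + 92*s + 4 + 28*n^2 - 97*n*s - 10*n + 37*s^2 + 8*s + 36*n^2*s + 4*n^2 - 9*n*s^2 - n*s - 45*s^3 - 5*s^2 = 32*n^2 - 80*n - 45*s^3 + s^2*(32 - 9*n) + s*(36*n^2 - 98*n + 100) + 32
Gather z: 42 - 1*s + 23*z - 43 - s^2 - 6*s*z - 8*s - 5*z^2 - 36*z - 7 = -s^2 - 9*s - 5*z^2 + z*(-6*s - 13) - 8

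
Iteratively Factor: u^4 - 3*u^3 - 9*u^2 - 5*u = (u - 5)*(u^3 + 2*u^2 + u) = u*(u - 5)*(u^2 + 2*u + 1) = u*(u - 5)*(u + 1)*(u + 1)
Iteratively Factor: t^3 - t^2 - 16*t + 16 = (t - 1)*(t^2 - 16) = (t - 4)*(t - 1)*(t + 4)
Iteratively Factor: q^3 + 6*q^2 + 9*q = (q)*(q^2 + 6*q + 9) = q*(q + 3)*(q + 3)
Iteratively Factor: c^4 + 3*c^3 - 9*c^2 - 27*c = (c - 3)*(c^3 + 6*c^2 + 9*c) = (c - 3)*(c + 3)*(c^2 + 3*c) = c*(c - 3)*(c + 3)*(c + 3)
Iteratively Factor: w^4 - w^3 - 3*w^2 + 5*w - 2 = (w + 2)*(w^3 - 3*w^2 + 3*w - 1) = (w - 1)*(w + 2)*(w^2 - 2*w + 1) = (w - 1)^2*(w + 2)*(w - 1)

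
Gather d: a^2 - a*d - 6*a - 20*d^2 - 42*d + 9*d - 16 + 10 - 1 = a^2 - 6*a - 20*d^2 + d*(-a - 33) - 7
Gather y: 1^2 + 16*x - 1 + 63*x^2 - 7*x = 63*x^2 + 9*x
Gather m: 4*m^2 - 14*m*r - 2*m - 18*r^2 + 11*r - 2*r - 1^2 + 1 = 4*m^2 + m*(-14*r - 2) - 18*r^2 + 9*r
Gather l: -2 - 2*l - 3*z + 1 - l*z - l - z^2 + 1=l*(-z - 3) - z^2 - 3*z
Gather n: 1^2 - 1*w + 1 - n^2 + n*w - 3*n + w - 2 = -n^2 + n*(w - 3)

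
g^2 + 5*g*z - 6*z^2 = (g - z)*(g + 6*z)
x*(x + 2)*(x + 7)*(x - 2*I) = x^4 + 9*x^3 - 2*I*x^3 + 14*x^2 - 18*I*x^2 - 28*I*x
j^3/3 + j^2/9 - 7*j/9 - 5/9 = (j/3 + 1/3)*(j - 5/3)*(j + 1)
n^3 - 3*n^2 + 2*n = n*(n - 2)*(n - 1)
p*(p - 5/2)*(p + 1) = p^3 - 3*p^2/2 - 5*p/2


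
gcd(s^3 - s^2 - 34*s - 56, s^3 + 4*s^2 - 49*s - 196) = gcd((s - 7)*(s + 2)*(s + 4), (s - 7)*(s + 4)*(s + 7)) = s^2 - 3*s - 28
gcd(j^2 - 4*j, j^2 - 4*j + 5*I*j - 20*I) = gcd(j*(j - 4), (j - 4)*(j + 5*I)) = j - 4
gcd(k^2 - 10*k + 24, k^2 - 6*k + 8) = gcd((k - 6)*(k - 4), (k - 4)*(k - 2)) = k - 4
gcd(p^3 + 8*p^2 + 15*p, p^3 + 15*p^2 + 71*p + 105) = p^2 + 8*p + 15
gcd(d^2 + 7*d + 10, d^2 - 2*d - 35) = d + 5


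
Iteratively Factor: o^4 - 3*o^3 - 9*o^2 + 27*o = (o + 3)*(o^3 - 6*o^2 + 9*o) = (o - 3)*(o + 3)*(o^2 - 3*o) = o*(o - 3)*(o + 3)*(o - 3)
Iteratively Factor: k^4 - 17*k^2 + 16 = (k + 1)*(k^3 - k^2 - 16*k + 16) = (k - 1)*(k + 1)*(k^2 - 16) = (k - 4)*(k - 1)*(k + 1)*(k + 4)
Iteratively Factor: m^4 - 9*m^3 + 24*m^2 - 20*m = (m - 2)*(m^3 - 7*m^2 + 10*m) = (m - 2)^2*(m^2 - 5*m) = (m - 5)*(m - 2)^2*(m)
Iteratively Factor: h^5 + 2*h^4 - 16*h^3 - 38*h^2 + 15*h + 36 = (h - 4)*(h^4 + 6*h^3 + 8*h^2 - 6*h - 9) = (h - 4)*(h + 1)*(h^3 + 5*h^2 + 3*h - 9) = (h - 4)*(h + 1)*(h + 3)*(h^2 + 2*h - 3) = (h - 4)*(h - 1)*(h + 1)*(h + 3)*(h + 3)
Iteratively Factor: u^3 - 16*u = (u)*(u^2 - 16) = u*(u + 4)*(u - 4)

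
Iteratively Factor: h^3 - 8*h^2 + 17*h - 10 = (h - 1)*(h^2 - 7*h + 10) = (h - 2)*(h - 1)*(h - 5)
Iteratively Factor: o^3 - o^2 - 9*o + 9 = (o - 3)*(o^2 + 2*o - 3) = (o - 3)*(o + 3)*(o - 1)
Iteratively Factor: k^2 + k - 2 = (k + 2)*(k - 1)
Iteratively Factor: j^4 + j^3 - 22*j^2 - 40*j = (j + 4)*(j^3 - 3*j^2 - 10*j) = j*(j + 4)*(j^2 - 3*j - 10) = j*(j + 2)*(j + 4)*(j - 5)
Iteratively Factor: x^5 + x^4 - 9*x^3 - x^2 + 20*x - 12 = (x + 3)*(x^4 - 2*x^3 - 3*x^2 + 8*x - 4) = (x - 1)*(x + 3)*(x^3 - x^2 - 4*x + 4) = (x - 1)*(x + 2)*(x + 3)*(x^2 - 3*x + 2) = (x - 1)^2*(x + 2)*(x + 3)*(x - 2)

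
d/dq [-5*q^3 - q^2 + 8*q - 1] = -15*q^2 - 2*q + 8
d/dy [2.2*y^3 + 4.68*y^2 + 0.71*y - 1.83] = 6.6*y^2 + 9.36*y + 0.71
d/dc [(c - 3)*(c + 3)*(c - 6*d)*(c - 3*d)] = 4*c^3 - 27*c^2*d + 36*c*d^2 - 18*c + 81*d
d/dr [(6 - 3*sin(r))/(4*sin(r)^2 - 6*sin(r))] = 3*(cos(r) - 4/tan(r) + 3*cos(r)/sin(r)^2)/(2*sin(r) - 3)^2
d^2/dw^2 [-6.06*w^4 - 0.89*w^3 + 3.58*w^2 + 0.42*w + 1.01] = -72.72*w^2 - 5.34*w + 7.16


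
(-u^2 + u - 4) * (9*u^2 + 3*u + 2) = -9*u^4 + 6*u^3 - 35*u^2 - 10*u - 8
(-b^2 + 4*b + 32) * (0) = 0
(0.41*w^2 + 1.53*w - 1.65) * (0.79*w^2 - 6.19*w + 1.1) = 0.3239*w^4 - 1.3292*w^3 - 10.3232*w^2 + 11.8965*w - 1.815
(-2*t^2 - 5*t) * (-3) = 6*t^2 + 15*t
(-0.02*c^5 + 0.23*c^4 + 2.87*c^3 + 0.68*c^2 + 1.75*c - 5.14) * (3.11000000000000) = -0.0622*c^5 + 0.7153*c^4 + 8.9257*c^3 + 2.1148*c^2 + 5.4425*c - 15.9854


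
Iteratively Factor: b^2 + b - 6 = (b - 2)*(b + 3)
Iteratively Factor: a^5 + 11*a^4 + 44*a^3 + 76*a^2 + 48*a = (a + 4)*(a^4 + 7*a^3 + 16*a^2 + 12*a) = (a + 3)*(a + 4)*(a^3 + 4*a^2 + 4*a) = (a + 2)*(a + 3)*(a + 4)*(a^2 + 2*a) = (a + 2)^2*(a + 3)*(a + 4)*(a)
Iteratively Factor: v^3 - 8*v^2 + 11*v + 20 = (v + 1)*(v^2 - 9*v + 20) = (v - 5)*(v + 1)*(v - 4)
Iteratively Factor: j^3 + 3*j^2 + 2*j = (j + 1)*(j^2 + 2*j) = j*(j + 1)*(j + 2)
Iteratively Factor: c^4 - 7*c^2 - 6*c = (c + 1)*(c^3 - c^2 - 6*c) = (c + 1)*(c + 2)*(c^2 - 3*c) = c*(c + 1)*(c + 2)*(c - 3)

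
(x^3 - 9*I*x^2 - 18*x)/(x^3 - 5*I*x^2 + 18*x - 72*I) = x/(x + 4*I)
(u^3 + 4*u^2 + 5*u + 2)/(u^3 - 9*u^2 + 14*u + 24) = (u^2 + 3*u + 2)/(u^2 - 10*u + 24)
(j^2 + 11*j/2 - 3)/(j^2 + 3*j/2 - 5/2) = (2*j^2 + 11*j - 6)/(2*j^2 + 3*j - 5)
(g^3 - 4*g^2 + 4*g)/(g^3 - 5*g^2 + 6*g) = (g - 2)/(g - 3)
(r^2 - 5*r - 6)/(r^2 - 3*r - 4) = (r - 6)/(r - 4)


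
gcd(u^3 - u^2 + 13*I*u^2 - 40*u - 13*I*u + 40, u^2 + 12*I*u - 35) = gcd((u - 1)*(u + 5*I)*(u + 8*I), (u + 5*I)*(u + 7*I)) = u + 5*I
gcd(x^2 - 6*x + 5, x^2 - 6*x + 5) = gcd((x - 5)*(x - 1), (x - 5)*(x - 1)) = x^2 - 6*x + 5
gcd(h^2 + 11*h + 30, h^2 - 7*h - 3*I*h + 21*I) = 1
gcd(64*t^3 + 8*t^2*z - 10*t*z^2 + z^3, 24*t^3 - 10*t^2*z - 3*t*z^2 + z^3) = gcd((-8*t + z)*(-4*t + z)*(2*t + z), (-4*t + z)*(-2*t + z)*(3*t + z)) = -4*t + z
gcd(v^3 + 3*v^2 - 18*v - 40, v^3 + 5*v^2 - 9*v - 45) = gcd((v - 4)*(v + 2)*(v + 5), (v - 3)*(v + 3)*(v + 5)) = v + 5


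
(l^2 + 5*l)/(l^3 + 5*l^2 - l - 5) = l/(l^2 - 1)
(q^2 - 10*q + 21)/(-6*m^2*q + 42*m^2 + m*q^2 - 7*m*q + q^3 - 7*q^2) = (q - 3)/(-6*m^2 + m*q + q^2)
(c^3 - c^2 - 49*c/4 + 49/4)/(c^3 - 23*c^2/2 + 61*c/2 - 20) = (4*c^2 - 49)/(2*(2*c^2 - 21*c + 40))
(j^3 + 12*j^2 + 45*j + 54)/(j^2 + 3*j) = j + 9 + 18/j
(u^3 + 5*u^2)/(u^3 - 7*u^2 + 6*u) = u*(u + 5)/(u^2 - 7*u + 6)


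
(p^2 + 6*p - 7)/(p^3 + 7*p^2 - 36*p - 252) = (p - 1)/(p^2 - 36)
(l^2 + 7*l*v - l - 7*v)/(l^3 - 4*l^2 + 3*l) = (l + 7*v)/(l*(l - 3))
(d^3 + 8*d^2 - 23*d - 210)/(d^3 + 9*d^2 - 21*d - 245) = (d + 6)/(d + 7)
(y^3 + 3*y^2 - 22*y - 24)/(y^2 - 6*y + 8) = (y^2 + 7*y + 6)/(y - 2)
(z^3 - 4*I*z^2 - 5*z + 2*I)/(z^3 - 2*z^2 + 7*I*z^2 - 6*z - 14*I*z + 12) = (z^3 - 4*I*z^2 - 5*z + 2*I)/(z^3 + z^2*(-2 + 7*I) + z*(-6 - 14*I) + 12)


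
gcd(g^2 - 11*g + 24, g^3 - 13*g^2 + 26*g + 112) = g - 8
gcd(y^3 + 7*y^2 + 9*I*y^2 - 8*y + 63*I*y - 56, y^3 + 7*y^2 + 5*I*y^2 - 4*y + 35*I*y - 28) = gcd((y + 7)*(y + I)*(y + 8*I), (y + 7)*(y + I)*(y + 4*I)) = y^2 + y*(7 + I) + 7*I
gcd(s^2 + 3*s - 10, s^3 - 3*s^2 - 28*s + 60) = s^2 + 3*s - 10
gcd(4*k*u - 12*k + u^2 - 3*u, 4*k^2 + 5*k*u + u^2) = 4*k + u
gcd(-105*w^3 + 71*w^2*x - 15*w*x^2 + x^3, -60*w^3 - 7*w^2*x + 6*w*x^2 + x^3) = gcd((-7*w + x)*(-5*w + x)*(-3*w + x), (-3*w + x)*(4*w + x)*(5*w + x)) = -3*w + x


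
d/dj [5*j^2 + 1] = 10*j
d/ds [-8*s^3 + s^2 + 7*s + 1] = -24*s^2 + 2*s + 7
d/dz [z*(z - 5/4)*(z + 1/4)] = 3*z^2 - 2*z - 5/16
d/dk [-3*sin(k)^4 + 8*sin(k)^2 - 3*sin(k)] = (-12*sin(k)^3 + 16*sin(k) - 3)*cos(k)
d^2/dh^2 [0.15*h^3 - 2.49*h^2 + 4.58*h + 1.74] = 0.9*h - 4.98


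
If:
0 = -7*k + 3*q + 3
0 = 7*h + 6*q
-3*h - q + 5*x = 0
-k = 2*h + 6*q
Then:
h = 6/77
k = 30/77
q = -1/11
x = 1/35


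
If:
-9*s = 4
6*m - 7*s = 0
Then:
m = -14/27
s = -4/9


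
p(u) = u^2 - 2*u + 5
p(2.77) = 7.13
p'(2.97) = 3.94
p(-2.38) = 15.42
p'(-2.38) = -6.76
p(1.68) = 4.46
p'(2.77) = 3.54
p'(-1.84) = -5.68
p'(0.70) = -0.60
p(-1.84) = 12.07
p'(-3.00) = -8.00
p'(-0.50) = -3.00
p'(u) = 2*u - 2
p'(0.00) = -2.00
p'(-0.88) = -3.76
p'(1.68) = 1.36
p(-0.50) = 6.25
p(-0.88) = 7.53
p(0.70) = 4.09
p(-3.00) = 20.00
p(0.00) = 5.00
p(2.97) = 7.88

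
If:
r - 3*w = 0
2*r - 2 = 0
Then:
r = 1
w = 1/3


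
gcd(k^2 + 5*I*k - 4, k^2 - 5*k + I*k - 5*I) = k + I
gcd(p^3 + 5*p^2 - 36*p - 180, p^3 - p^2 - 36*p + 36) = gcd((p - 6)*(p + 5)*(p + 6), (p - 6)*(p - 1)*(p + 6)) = p^2 - 36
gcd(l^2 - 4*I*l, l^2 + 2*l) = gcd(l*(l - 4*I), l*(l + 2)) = l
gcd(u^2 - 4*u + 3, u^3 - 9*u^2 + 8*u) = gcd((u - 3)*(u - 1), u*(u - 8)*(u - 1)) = u - 1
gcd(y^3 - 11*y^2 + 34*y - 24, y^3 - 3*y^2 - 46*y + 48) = y - 1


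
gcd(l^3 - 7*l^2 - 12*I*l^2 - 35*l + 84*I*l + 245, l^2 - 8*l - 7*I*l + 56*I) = l - 7*I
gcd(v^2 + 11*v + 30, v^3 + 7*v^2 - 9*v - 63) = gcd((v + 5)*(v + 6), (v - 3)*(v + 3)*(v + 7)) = 1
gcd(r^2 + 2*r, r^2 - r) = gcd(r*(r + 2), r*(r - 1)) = r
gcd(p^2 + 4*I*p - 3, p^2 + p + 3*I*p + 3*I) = p + 3*I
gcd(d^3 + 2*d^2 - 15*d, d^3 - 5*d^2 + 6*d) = d^2 - 3*d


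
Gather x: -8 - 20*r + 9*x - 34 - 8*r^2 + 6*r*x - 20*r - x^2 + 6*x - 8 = -8*r^2 - 40*r - x^2 + x*(6*r + 15) - 50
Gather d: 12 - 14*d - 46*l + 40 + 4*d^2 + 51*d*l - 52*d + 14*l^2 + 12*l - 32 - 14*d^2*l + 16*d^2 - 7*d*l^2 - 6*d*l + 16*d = d^2*(20 - 14*l) + d*(-7*l^2 + 45*l - 50) + 14*l^2 - 34*l + 20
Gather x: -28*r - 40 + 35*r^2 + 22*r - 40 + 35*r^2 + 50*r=70*r^2 + 44*r - 80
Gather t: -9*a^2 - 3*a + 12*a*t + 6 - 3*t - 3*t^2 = -9*a^2 - 3*a - 3*t^2 + t*(12*a - 3) + 6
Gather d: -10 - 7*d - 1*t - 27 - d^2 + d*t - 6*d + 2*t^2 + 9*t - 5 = -d^2 + d*(t - 13) + 2*t^2 + 8*t - 42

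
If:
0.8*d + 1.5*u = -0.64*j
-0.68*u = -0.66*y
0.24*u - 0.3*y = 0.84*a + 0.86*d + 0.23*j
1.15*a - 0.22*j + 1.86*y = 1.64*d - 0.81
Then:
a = -0.403728502024225*y - 0.256914915719054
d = 1.38913683626056*y + 0.376958129613984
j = -4.01123722179629*y - 0.471197662017479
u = 0.970588235294118*y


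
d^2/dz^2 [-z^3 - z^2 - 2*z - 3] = -6*z - 2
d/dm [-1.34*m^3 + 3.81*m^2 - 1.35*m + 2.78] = -4.02*m^2 + 7.62*m - 1.35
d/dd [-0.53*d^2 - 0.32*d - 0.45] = -1.06*d - 0.32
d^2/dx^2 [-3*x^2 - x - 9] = -6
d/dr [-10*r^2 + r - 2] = 1 - 20*r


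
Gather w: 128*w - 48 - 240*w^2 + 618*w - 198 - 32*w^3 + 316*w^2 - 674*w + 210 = -32*w^3 + 76*w^2 + 72*w - 36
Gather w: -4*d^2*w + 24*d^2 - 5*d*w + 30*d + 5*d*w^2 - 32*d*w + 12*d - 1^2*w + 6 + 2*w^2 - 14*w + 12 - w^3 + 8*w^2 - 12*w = 24*d^2 + 42*d - w^3 + w^2*(5*d + 10) + w*(-4*d^2 - 37*d - 27) + 18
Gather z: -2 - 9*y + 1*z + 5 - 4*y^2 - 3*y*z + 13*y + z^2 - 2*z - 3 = -4*y^2 + 4*y + z^2 + z*(-3*y - 1)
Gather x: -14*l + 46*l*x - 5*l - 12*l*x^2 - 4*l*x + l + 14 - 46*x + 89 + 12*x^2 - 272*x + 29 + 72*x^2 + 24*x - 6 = -18*l + x^2*(84 - 12*l) + x*(42*l - 294) + 126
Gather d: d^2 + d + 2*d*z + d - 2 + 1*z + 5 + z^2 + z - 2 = d^2 + d*(2*z + 2) + z^2 + 2*z + 1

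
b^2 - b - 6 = (b - 3)*(b + 2)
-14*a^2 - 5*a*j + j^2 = (-7*a + j)*(2*a + j)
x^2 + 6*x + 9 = (x + 3)^2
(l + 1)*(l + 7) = l^2 + 8*l + 7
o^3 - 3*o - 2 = (o - 2)*(o + 1)^2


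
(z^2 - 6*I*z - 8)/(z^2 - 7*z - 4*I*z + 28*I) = (z - 2*I)/(z - 7)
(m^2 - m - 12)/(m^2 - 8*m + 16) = (m + 3)/(m - 4)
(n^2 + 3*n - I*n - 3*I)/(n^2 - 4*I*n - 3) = (n + 3)/(n - 3*I)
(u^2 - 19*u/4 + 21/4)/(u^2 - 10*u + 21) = (u - 7/4)/(u - 7)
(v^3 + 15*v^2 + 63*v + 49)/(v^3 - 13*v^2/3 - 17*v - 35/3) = 3*(v^2 + 14*v + 49)/(3*v^2 - 16*v - 35)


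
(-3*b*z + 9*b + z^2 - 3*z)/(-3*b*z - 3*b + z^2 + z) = (z - 3)/(z + 1)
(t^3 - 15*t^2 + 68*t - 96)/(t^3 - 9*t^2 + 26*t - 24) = (t - 8)/(t - 2)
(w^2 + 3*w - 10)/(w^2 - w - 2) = (w + 5)/(w + 1)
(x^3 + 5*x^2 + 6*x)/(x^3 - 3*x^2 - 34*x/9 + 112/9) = 9*x*(x + 3)/(9*x^2 - 45*x + 56)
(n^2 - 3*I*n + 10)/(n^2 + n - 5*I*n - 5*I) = (n + 2*I)/(n + 1)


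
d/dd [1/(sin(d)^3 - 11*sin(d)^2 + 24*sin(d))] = (-3*cos(d) + 22/tan(d) - 24*cos(d)/sin(d)^2)/((sin(d) - 8)^2*(sin(d) - 3)^2)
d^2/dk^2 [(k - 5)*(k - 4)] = 2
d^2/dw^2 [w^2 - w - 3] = 2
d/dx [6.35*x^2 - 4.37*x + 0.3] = 12.7*x - 4.37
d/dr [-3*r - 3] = -3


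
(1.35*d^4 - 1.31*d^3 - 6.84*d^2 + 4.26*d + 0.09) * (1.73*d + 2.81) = 2.3355*d^5 + 1.5272*d^4 - 15.5143*d^3 - 11.8506*d^2 + 12.1263*d + 0.2529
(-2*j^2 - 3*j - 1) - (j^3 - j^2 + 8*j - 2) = -j^3 - j^2 - 11*j + 1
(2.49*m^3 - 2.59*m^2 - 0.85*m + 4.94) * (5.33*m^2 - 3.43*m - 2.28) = 13.2717*m^5 - 22.3454*m^4 - 1.324*m^3 + 35.1509*m^2 - 15.0062*m - 11.2632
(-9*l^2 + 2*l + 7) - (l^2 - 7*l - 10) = -10*l^2 + 9*l + 17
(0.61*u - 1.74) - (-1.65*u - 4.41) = 2.26*u + 2.67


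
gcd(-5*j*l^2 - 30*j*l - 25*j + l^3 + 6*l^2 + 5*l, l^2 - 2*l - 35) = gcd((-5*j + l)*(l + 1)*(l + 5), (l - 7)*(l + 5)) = l + 5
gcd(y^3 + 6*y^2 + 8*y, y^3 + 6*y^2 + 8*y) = y^3 + 6*y^2 + 8*y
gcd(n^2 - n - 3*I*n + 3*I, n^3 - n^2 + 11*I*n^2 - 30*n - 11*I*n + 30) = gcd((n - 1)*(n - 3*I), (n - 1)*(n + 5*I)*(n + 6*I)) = n - 1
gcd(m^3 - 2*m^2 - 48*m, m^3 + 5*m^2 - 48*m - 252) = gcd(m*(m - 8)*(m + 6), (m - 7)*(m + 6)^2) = m + 6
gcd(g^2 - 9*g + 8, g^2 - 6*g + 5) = g - 1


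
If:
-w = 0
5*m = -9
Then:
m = -9/5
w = 0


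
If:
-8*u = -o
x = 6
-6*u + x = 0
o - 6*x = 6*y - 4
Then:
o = 8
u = 1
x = 6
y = -4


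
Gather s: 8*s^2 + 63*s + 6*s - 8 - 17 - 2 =8*s^2 + 69*s - 27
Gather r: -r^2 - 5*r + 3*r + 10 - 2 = -r^2 - 2*r + 8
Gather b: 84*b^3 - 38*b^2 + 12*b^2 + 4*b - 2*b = 84*b^3 - 26*b^2 + 2*b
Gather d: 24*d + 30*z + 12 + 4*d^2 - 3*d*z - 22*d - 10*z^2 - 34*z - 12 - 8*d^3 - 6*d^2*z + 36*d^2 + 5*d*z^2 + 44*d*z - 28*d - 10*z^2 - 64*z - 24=-8*d^3 + d^2*(40 - 6*z) + d*(5*z^2 + 41*z - 26) - 20*z^2 - 68*z - 24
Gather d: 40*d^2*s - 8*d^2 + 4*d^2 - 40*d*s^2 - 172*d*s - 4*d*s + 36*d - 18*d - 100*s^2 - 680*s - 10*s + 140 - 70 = d^2*(40*s - 4) + d*(-40*s^2 - 176*s + 18) - 100*s^2 - 690*s + 70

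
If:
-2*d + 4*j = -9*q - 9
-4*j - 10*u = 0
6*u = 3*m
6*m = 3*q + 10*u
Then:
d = 9/2 - 2*u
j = -5*u/2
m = 2*u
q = 2*u/3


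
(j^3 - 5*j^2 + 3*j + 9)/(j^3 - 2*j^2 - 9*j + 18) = (j^2 - 2*j - 3)/(j^2 + j - 6)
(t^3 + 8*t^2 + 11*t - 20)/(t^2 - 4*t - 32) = (t^2 + 4*t - 5)/(t - 8)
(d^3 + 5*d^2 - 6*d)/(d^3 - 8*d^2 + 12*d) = (d^2 + 5*d - 6)/(d^2 - 8*d + 12)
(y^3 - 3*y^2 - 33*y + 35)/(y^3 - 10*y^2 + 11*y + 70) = (y^2 + 4*y - 5)/(y^2 - 3*y - 10)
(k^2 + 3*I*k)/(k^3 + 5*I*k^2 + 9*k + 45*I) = k/(k^2 + 2*I*k + 15)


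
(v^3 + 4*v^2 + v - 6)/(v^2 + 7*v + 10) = (v^2 + 2*v - 3)/(v + 5)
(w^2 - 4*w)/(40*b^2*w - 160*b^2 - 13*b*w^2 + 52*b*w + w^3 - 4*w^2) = w/(40*b^2 - 13*b*w + w^2)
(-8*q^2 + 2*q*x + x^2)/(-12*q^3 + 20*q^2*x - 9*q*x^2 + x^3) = (4*q + x)/(6*q^2 - 7*q*x + x^2)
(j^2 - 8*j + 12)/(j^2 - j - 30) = (j - 2)/(j + 5)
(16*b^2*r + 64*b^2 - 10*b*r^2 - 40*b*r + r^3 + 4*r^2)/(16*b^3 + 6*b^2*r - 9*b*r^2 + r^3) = (r + 4)/(b + r)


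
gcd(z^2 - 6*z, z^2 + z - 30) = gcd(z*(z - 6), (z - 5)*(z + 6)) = 1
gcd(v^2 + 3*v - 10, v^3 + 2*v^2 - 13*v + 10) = v^2 + 3*v - 10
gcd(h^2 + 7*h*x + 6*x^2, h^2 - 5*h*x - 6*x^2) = h + x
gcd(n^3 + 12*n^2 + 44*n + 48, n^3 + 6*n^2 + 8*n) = n^2 + 6*n + 8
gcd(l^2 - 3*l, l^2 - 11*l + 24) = l - 3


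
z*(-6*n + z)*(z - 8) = -6*n*z^2 + 48*n*z + z^3 - 8*z^2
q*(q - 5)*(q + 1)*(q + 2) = q^4 - 2*q^3 - 13*q^2 - 10*q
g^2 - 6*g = g*(g - 6)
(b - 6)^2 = b^2 - 12*b + 36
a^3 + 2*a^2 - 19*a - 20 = (a - 4)*(a + 1)*(a + 5)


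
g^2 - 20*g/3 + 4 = (g - 6)*(g - 2/3)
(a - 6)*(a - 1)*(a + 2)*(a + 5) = a^4 - 33*a^2 - 28*a + 60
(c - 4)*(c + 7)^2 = c^3 + 10*c^2 - 7*c - 196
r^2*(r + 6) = r^3 + 6*r^2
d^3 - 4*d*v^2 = d*(d - 2*v)*(d + 2*v)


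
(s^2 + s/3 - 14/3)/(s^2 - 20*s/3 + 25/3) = (3*s^2 + s - 14)/(3*s^2 - 20*s + 25)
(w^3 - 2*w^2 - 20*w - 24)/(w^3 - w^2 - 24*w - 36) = (w + 2)/(w + 3)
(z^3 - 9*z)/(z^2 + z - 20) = z*(z^2 - 9)/(z^2 + z - 20)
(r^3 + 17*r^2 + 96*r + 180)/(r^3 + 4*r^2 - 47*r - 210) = (r + 6)/(r - 7)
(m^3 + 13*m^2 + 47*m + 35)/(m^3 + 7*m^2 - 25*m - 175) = (m + 1)/(m - 5)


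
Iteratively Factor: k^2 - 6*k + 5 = (k - 5)*(k - 1)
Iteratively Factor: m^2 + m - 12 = (m - 3)*(m + 4)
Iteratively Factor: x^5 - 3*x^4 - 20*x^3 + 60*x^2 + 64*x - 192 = (x - 4)*(x^4 + x^3 - 16*x^2 - 4*x + 48) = (x - 4)*(x + 2)*(x^3 - x^2 - 14*x + 24) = (x - 4)*(x + 2)*(x + 4)*(x^2 - 5*x + 6) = (x - 4)*(x - 3)*(x + 2)*(x + 4)*(x - 2)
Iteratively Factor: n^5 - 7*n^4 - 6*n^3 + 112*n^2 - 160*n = (n + 4)*(n^4 - 11*n^3 + 38*n^2 - 40*n) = (n - 5)*(n + 4)*(n^3 - 6*n^2 + 8*n) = (n - 5)*(n - 2)*(n + 4)*(n^2 - 4*n) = (n - 5)*(n - 4)*(n - 2)*(n + 4)*(n)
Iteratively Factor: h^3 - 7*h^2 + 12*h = (h)*(h^2 - 7*h + 12) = h*(h - 4)*(h - 3)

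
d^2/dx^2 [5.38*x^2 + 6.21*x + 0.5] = 10.7600000000000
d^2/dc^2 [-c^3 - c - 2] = -6*c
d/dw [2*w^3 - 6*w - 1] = 6*w^2 - 6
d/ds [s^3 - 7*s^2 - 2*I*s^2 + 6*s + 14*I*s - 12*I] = 3*s^2 - 14*s - 4*I*s + 6 + 14*I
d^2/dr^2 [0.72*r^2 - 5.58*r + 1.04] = 1.44000000000000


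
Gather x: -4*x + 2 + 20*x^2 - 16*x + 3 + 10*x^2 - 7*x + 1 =30*x^2 - 27*x + 6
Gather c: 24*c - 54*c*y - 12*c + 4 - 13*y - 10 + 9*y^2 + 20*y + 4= c*(12 - 54*y) + 9*y^2 + 7*y - 2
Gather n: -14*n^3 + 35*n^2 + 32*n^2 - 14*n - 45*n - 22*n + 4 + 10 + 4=-14*n^3 + 67*n^2 - 81*n + 18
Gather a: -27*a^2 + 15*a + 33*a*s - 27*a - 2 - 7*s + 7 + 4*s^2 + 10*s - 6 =-27*a^2 + a*(33*s - 12) + 4*s^2 + 3*s - 1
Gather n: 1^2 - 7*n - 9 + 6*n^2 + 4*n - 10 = 6*n^2 - 3*n - 18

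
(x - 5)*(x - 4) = x^2 - 9*x + 20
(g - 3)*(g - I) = g^2 - 3*g - I*g + 3*I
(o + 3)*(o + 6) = o^2 + 9*o + 18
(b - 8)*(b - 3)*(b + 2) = b^3 - 9*b^2 + 2*b + 48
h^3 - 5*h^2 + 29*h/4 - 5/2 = (h - 5/2)*(h - 2)*(h - 1/2)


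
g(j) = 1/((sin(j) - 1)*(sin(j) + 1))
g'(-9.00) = -1.09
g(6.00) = -1.08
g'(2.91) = 0.50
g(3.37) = -1.05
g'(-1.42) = 583.23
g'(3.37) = -0.49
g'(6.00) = 0.63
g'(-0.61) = 2.08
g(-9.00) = -1.20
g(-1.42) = -44.31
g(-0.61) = -1.49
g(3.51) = -1.15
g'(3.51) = -0.89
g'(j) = -cos(j)/((sin(j) - 1)*(sin(j) + 1)^2) - cos(j)/((sin(j) - 1)^2*(sin(j) + 1)) = -2*sin(j)/cos(j)^3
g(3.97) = -2.19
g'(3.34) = -0.42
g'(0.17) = -0.35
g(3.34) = -1.04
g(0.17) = -1.03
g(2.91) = -1.06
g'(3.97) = -4.77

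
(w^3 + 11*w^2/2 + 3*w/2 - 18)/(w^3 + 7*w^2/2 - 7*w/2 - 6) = (w + 3)/(w + 1)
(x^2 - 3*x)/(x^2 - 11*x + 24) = x/(x - 8)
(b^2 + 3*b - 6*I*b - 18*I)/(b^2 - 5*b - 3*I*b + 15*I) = (b^2 + b*(3 - 6*I) - 18*I)/(b^2 + b*(-5 - 3*I) + 15*I)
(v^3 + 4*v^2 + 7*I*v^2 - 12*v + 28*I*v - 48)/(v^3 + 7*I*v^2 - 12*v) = (v + 4)/v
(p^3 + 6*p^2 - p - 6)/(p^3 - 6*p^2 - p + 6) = (p + 6)/(p - 6)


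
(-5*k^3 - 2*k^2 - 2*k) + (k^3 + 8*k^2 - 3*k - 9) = -4*k^3 + 6*k^2 - 5*k - 9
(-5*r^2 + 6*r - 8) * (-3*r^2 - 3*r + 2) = 15*r^4 - 3*r^3 - 4*r^2 + 36*r - 16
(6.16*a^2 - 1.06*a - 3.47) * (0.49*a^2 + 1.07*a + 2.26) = 3.0184*a^4 + 6.0718*a^3 + 11.0871*a^2 - 6.1085*a - 7.8422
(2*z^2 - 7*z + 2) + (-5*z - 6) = 2*z^2 - 12*z - 4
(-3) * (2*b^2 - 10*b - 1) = -6*b^2 + 30*b + 3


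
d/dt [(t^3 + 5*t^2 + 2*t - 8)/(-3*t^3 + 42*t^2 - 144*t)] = (19*t^4 - 92*t^3 - 292*t^2 + 224*t - 384)/(3*t^2*(t^4 - 28*t^3 + 292*t^2 - 1344*t + 2304))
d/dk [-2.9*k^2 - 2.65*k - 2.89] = -5.8*k - 2.65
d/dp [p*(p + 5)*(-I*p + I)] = I*(-3*p^2 - 8*p + 5)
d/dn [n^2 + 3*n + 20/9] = 2*n + 3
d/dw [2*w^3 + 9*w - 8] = 6*w^2 + 9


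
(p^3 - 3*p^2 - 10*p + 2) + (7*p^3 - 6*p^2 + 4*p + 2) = 8*p^3 - 9*p^2 - 6*p + 4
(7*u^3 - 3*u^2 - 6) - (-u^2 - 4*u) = 7*u^3 - 2*u^2 + 4*u - 6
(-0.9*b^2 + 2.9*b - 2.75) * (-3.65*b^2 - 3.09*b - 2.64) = 3.285*b^4 - 7.804*b^3 + 3.4525*b^2 + 0.841499999999999*b + 7.26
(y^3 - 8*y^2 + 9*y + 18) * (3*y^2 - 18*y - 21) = 3*y^5 - 42*y^4 + 150*y^3 + 60*y^2 - 513*y - 378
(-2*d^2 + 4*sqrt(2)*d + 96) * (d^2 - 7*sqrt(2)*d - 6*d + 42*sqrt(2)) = -2*d^4 + 12*d^3 + 18*sqrt(2)*d^3 - 108*sqrt(2)*d^2 + 40*d^2 - 672*sqrt(2)*d - 240*d + 4032*sqrt(2)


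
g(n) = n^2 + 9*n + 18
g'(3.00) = 15.00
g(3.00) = 54.00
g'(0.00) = 9.00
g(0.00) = 18.00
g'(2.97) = 14.94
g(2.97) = 53.55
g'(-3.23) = 2.54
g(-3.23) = -0.64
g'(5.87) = 20.74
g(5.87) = 105.29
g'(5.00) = 19.00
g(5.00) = 88.00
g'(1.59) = 12.18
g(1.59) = 34.84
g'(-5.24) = -1.48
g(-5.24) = -1.70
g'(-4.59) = -0.18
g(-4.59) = -2.24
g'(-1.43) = 6.14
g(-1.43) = 7.17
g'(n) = 2*n + 9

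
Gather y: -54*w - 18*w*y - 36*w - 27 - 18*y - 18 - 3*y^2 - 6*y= -90*w - 3*y^2 + y*(-18*w - 24) - 45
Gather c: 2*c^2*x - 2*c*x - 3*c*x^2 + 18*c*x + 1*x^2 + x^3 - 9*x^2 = 2*c^2*x + c*(-3*x^2 + 16*x) + x^3 - 8*x^2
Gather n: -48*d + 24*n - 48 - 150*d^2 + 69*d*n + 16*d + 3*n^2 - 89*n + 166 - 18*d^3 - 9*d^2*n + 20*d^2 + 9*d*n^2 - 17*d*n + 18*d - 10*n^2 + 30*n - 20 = -18*d^3 - 130*d^2 - 14*d + n^2*(9*d - 7) + n*(-9*d^2 + 52*d - 35) + 98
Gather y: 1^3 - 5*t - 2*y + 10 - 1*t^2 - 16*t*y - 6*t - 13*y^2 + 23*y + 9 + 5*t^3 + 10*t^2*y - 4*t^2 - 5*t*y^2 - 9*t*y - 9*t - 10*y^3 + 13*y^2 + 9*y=5*t^3 - 5*t^2 - 5*t*y^2 - 20*t - 10*y^3 + y*(10*t^2 - 25*t + 30) + 20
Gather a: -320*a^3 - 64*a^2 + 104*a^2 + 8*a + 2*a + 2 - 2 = -320*a^3 + 40*a^2 + 10*a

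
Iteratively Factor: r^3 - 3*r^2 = (r)*(r^2 - 3*r) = r*(r - 3)*(r)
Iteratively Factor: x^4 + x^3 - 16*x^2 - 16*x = (x + 4)*(x^3 - 3*x^2 - 4*x) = (x + 1)*(x + 4)*(x^2 - 4*x) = x*(x + 1)*(x + 4)*(x - 4)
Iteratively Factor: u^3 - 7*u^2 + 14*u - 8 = (u - 2)*(u^2 - 5*u + 4) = (u - 4)*(u - 2)*(u - 1)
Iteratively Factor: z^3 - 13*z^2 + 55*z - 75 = (z - 5)*(z^2 - 8*z + 15) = (z - 5)*(z - 3)*(z - 5)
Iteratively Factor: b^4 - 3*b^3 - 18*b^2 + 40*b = (b - 2)*(b^3 - b^2 - 20*b) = (b - 2)*(b + 4)*(b^2 - 5*b) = b*(b - 2)*(b + 4)*(b - 5)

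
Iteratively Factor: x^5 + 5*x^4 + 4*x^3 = (x + 1)*(x^4 + 4*x^3) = x*(x + 1)*(x^3 + 4*x^2) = x^2*(x + 1)*(x^2 + 4*x) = x^2*(x + 1)*(x + 4)*(x)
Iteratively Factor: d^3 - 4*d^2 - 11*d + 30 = (d + 3)*(d^2 - 7*d + 10) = (d - 5)*(d + 3)*(d - 2)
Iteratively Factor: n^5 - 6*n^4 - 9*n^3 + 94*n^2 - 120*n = (n)*(n^4 - 6*n^3 - 9*n^2 + 94*n - 120) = n*(n - 5)*(n^3 - n^2 - 14*n + 24) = n*(n - 5)*(n + 4)*(n^2 - 5*n + 6) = n*(n - 5)*(n - 3)*(n + 4)*(n - 2)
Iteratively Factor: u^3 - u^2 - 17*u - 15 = (u - 5)*(u^2 + 4*u + 3) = (u - 5)*(u + 3)*(u + 1)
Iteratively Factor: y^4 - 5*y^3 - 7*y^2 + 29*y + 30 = (y - 5)*(y^3 - 7*y - 6) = (y - 5)*(y - 3)*(y^2 + 3*y + 2) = (y - 5)*(y - 3)*(y + 2)*(y + 1)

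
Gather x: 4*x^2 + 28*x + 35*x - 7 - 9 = 4*x^2 + 63*x - 16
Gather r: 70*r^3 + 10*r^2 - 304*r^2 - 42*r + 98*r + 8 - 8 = 70*r^3 - 294*r^2 + 56*r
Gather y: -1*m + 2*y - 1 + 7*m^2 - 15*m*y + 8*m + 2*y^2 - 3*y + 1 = 7*m^2 + 7*m + 2*y^2 + y*(-15*m - 1)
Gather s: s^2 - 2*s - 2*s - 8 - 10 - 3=s^2 - 4*s - 21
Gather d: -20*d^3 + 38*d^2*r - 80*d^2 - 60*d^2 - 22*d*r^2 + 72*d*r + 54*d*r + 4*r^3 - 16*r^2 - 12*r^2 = -20*d^3 + d^2*(38*r - 140) + d*(-22*r^2 + 126*r) + 4*r^3 - 28*r^2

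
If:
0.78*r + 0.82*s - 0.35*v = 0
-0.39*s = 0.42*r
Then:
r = -3.3955223880597*v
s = 3.65671641791045*v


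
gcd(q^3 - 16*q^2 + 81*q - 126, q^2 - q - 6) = q - 3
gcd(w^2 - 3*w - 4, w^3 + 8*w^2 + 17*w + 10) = w + 1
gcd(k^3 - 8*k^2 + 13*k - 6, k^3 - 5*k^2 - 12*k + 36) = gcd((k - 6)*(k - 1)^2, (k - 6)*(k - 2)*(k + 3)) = k - 6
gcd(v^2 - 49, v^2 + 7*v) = v + 7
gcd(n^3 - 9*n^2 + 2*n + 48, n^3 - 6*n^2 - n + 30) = n^2 - n - 6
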